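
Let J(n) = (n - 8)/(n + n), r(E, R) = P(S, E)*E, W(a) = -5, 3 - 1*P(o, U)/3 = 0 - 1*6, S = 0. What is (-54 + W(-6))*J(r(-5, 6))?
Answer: -8437/270 ≈ -31.248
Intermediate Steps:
P(o, U) = 27 (P(o, U) = 9 - 3*(0 - 1*6) = 9 - 3*(0 - 6) = 9 - 3*(-6) = 9 + 18 = 27)
r(E, R) = 27*E
J(n) = (-8 + n)/(2*n) (J(n) = (-8 + n)/((2*n)) = (-8 + n)*(1/(2*n)) = (-8 + n)/(2*n))
(-54 + W(-6))*J(r(-5, 6)) = (-54 - 5)*((-8 + 27*(-5))/(2*((27*(-5))))) = -59*(-8 - 135)/(2*(-135)) = -59*(-1)*(-143)/(2*135) = -59*143/270 = -8437/270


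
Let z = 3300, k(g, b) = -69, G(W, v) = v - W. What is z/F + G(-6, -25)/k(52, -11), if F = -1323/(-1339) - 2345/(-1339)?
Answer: 76239998/63273 ≈ 1204.9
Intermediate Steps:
F = 3668/1339 (F = -1323*(-1/1339) - 2345*(-1/1339) = 1323/1339 + 2345/1339 = 3668/1339 ≈ 2.7394)
z/F + G(-6, -25)/k(52, -11) = 3300/(3668/1339) + (-25 - 1*(-6))/(-69) = 3300*(1339/3668) + (-25 + 6)*(-1/69) = 1104675/917 - 19*(-1/69) = 1104675/917 + 19/69 = 76239998/63273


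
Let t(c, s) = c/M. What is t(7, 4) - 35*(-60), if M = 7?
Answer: 2101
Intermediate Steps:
t(c, s) = c/7
t(7, 4) - 35*(-60) = (⅐)*7 - 35*(-60) = 1 + 2100 = 2101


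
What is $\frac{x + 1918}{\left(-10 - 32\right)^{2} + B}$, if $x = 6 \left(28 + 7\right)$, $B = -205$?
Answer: $\frac{2128}{1559} \approx 1.365$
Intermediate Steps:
$x = 210$ ($x = 6 \cdot 35 = 210$)
$\frac{x + 1918}{\left(-10 - 32\right)^{2} + B} = \frac{210 + 1918}{\left(-10 - 32\right)^{2} - 205} = \frac{2128}{\left(-42\right)^{2} - 205} = \frac{2128}{1764 - 205} = \frac{2128}{1559}$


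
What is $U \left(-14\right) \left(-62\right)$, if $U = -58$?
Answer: $-50344$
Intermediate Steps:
$U \left(-14\right) \left(-62\right) = \left(-58\right) \left(-14\right) \left(-62\right) = 812 \left(-62\right) = -50344$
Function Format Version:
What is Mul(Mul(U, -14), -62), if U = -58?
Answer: -50344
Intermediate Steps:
Mul(Mul(U, -14), -62) = Mul(Mul(-58, -14), -62) = Mul(812, -62) = -50344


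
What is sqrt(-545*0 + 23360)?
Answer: 8*sqrt(365) ≈ 152.84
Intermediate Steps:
sqrt(-545*0 + 23360) = sqrt(0 + 23360) = sqrt(23360) = 8*sqrt(365)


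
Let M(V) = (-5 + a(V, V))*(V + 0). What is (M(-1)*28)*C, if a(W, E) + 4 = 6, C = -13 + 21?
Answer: 672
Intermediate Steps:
C = 8
a(W, E) = 2 (a(W, E) = -4 + 6 = 2)
M(V) = -3*V (M(V) = (-5 + 2)*(V + 0) = -3*V)
(M(-1)*28)*C = (-3*(-1)*28)*8 = (3*28)*8 = 84*8 = 672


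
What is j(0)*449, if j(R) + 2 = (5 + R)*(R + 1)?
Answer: 1347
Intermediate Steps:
j(R) = -2 + (1 + R)*(5 + R) (j(R) = -2 + (5 + R)*(R + 1) = -2 + (5 + R)*(1 + R) = -2 + (1 + R)*(5 + R))
j(0)*449 = (3 + 0² + 6*0)*449 = (3 + 0 + 0)*449 = 3*449 = 1347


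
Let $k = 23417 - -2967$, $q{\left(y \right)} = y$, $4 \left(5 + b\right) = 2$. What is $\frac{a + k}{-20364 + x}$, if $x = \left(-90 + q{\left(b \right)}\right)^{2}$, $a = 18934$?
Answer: $- \frac{60424}{15245} \approx -3.9635$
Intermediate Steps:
$b = - \frac{9}{2}$ ($b = -5 + \frac{1}{4} \cdot 2 = -5 + \frac{1}{2} = - \frac{9}{2} \approx -4.5$)
$x = \frac{35721}{4}$ ($x = \left(-90 - \frac{9}{2}\right)^{2} = \left(- \frac{189}{2}\right)^{2} = \frac{35721}{4} \approx 8930.3$)
$k = 26384$ ($k = 23417 + 2967 = 26384$)
$\frac{a + k}{-20364 + x} = \frac{18934 + 26384}{-20364 + \frac{35721}{4}} = \frac{45318}{- \frac{45735}{4}} = 45318 \left(- \frac{4}{45735}\right) = - \frac{60424}{15245}$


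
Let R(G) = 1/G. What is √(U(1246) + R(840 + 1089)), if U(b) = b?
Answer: √4636419015/1929 ≈ 35.299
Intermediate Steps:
√(U(1246) + R(840 + 1089)) = √(1246 + 1/(840 + 1089)) = √(1246 + 1/1929) = √(2403535/1929) = √4636419015/1929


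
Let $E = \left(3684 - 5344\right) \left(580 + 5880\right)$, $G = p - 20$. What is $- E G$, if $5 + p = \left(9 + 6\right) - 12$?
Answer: $-235919200$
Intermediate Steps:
$p = -2$ ($p = -5 + \left(\left(9 + 6\right) - 12\right) = -5 + \left(15 - 12\right) = -5 + 3 = -2$)
$G = -22$ ($G = -2 - 20 = -22$)
$E = -10723600$ ($E = \left(-1660\right) 6460 = -10723600$)
$- E G = \left(-1\right) \left(-10723600\right) \left(-22\right) = 10723600 \left(-22\right) = -235919200$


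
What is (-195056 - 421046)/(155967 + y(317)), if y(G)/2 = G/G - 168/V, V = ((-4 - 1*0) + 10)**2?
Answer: -1848306/467879 ≈ -3.9504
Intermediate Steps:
V = 36 (V = ((-4 + 0) + 10)**2 = (-4 + 10)**2 = 6**2 = 36)
y(G) = -22/3 (y(G) = 2*(G/G - 168/36) = 2*(1 - 168*1/36) = 2*(1 - 14/3) = 2*(-11/3) = -22/3)
(-195056 - 421046)/(155967 + y(317)) = (-195056 - 421046)/(155967 - 22/3) = -616102/467879/3 = -616102*3/467879 = -1848306/467879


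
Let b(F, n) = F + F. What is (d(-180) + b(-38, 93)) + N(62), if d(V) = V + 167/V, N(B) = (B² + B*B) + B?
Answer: 1348753/180 ≈ 7493.1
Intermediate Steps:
N(B) = B + 2*B² (N(B) = (B² + B²) + B = 2*B² + B = B + 2*B²)
b(F, n) = 2*F
(d(-180) + b(-38, 93)) + N(62) = ((-180 + 167/(-180)) + 2*(-38)) + 62*(1 + 2*62) = ((-180 + 167*(-1/180)) - 76) + 62*(1 + 124) = ((-180 - 167/180) - 76) + 62*125 = (-32567/180 - 76) + 7750 = -46247/180 + 7750 = 1348753/180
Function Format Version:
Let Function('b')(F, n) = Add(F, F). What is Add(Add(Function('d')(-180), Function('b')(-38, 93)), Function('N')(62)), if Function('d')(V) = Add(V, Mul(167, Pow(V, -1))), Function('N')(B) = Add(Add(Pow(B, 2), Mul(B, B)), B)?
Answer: Rational(1348753, 180) ≈ 7493.1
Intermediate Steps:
Function('N')(B) = Add(B, Mul(2, Pow(B, 2))) (Function('N')(B) = Add(Add(Pow(B, 2), Pow(B, 2)), B) = Add(Mul(2, Pow(B, 2)), B) = Add(B, Mul(2, Pow(B, 2))))
Function('b')(F, n) = Mul(2, F)
Add(Add(Function('d')(-180), Function('b')(-38, 93)), Function('N')(62)) = Add(Add(Add(-180, Mul(167, Pow(-180, -1))), Mul(2, -38)), Mul(62, Add(1, Mul(2, 62)))) = Add(Add(Add(-180, Mul(167, Rational(-1, 180))), -76), Mul(62, Add(1, 124))) = Add(Add(Add(-180, Rational(-167, 180)), -76), Mul(62, 125)) = Add(Add(Rational(-32567, 180), -76), 7750) = Add(Rational(-46247, 180), 7750) = Rational(1348753, 180)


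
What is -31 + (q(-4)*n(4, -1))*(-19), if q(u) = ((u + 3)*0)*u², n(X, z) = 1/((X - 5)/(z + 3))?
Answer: -31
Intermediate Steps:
n(X, z) = (3 + z)/(-5 + X) (n(X, z) = 1/((-5 + X)/(3 + z)) = (3 + z)/(-5 + X))
q(u) = 0 (q(u) = ((3 + u)*0)*u² = 0*u² = 0)
-31 + (q(-4)*n(4, -1))*(-19) = -31 + (0*((3 - 1)/(-5 + 4)))*(-19) = -31 + (0*(2/(-1)))*(-19) = -31 + (0*(-1*2))*(-19) = -31 + (0*(-2))*(-19) = -31 + 0*(-19) = -31 + 0 = -31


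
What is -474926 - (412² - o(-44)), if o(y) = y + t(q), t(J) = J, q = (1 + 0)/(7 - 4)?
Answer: -1934141/3 ≈ -6.4471e+5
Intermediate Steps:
q = ⅓ (q = 1/3 = 1*(⅓) = ⅓ ≈ 0.33333)
o(y) = ⅓ + y (o(y) = y + ⅓ = ⅓ + y)
-474926 - (412² - o(-44)) = -474926 - (412² - (⅓ - 44)) = -474926 - (169744 - 1*(-131/3)) = -474926 - (169744 + 131/3) = -474926 - 1*509363/3 = -474926 - 509363/3 = -1934141/3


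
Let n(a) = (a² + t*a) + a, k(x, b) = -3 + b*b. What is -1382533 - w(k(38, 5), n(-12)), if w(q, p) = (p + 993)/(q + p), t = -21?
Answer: -561309775/406 ≈ -1.3825e+6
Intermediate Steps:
k(x, b) = -3 + b²
n(a) = a² - 20*a (n(a) = (a² - 21*a) + a = a² - 20*a)
w(q, p) = (993 + p)/(p + q)
-1382533 - w(k(38, 5), n(-12)) = -1382533 - (993 - 12*(-20 - 12))/(-12*(-20 - 12) + (-3 + 5²)) = -1382533 - (993 - 12*(-32))/(-12*(-32) + (-3 + 25)) = -1382533 - (993 + 384)/(384 + 22) = -1382533 - 1377/406 = -561309775/406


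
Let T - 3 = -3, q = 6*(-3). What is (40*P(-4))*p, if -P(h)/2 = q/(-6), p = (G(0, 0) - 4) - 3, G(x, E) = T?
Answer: 1680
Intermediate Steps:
q = -18
T = 0 (T = 3 - 3 = 0)
G(x, E) = 0
p = -7 (p = (0 - 4) - 3 = -4 - 3 = -7)
P(h) = -6 (P(h) = -(-36)/(-6) = -(-36)*(-1)/6 = -2*3 = -6)
(40*P(-4))*p = (40*(-6))*(-7) = -240*(-7) = 1680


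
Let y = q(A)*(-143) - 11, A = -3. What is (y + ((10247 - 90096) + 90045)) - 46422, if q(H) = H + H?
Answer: -35379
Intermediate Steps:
q(H) = 2*H
y = 847 (y = (2*(-3))*(-143) - 11 = -6*(-143) - 11 = 858 - 11 = 847)
(y + ((10247 - 90096) + 90045)) - 46422 = (847 + ((10247 - 90096) + 90045)) - 46422 = (847 + (-79849 + 90045)) - 46422 = (847 + 10196) - 46422 = 11043 - 46422 = -35379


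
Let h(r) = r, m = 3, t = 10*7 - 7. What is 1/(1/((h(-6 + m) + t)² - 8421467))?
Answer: -8417867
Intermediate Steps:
t = 63 (t = 70 - 7 = 63)
1/(1/((h(-6 + m) + t)² - 8421467)) = 1/(1/(((-6 + 3) + 63)² - 8421467)) = 1/(1/((-3 + 63)² - 8421467)) = 1/(1/(60² - 8421467)) = 1/(1/(3600 - 8421467)) = 1/(1/(-8417867)) = 1/(-1/8417867) = -8417867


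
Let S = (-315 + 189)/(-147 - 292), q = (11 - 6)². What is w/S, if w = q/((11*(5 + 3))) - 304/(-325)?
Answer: 15311003/3603600 ≈ 4.2488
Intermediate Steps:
q = 25 (q = 5² = 25)
S = 126/439 (S = -126/(-439) = -126*(-1/439) = 126/439 ≈ 0.28702)
w = 34877/28600 (w = 25/((11*(5 + 3))) - 304/(-325) = 25/((11*8)) - 304*(-1/325) = 25/88 + 304/325 = 34877/28600 ≈ 1.2195)
w/S = 34877/(28600*(126/439)) = (34877/28600)*(439/126) = 15311003/3603600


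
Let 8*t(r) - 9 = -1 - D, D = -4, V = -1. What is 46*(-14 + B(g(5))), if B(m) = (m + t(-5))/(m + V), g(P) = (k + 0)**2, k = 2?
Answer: -1679/3 ≈ -559.67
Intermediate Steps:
g(P) = 4 (g(P) = (2 + 0)**2 = 2**2 = 4)
t(r) = 3/2 (t(r) = 9/8 + (-1 - 1*(-4))/8 = 9/8 + (-1 + 4)/8 = 9/8 + (1/8)*3 = 9/8 + 3/8 = 3/2)
B(m) = (3/2 + m)/(-1 + m) (B(m) = (m + 3/2)/(m - 1) = (3/2 + m)/(-1 + m))
46*(-14 + B(g(5))) = 46*(-14 + (3/2 + 4)/(-1 + 4)) = 46*(-14 + (11/2)/3) = 46*(-14 + (1/3)*(11/2)) = 46*(-14 + 11/6) = 46*(-73/6) = -1679/3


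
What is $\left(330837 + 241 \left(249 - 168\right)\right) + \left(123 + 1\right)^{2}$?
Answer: $365734$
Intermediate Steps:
$\left(330837 + 241 \left(249 - 168\right)\right) + \left(123 + 1\right)^{2} = \left(330837 + 241 \cdot 81\right) + 124^{2} = \left(330837 + 19521\right) + 15376 = 350358 + 15376 = 365734$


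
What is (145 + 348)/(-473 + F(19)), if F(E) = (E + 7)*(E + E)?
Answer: 493/515 ≈ 0.95728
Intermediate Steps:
F(E) = 2*E*(7 + E) (F(E) = (7 + E)*(2*E) = 2*E*(7 + E))
(145 + 348)/(-473 + F(19)) = (145 + 348)/(-473 + 2*19*(7 + 19)) = 493/(-473 + 2*19*26) = 493/(-473 + 988) = 493/515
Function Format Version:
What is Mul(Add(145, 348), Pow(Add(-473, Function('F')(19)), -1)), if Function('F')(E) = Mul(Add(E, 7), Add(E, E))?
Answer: Rational(493, 515) ≈ 0.95728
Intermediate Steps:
Function('F')(E) = Mul(2, E, Add(7, E)) (Function('F')(E) = Mul(Add(7, E), Mul(2, E)) = Mul(2, E, Add(7, E)))
Mul(Add(145, 348), Pow(Add(-473, Function('F')(19)), -1)) = Mul(Add(145, 348), Pow(Add(-473, Mul(2, 19, Add(7, 19))), -1)) = Mul(493, Pow(Add(-473, Mul(2, 19, 26)), -1)) = Mul(493, Pow(Add(-473, 988), -1)) = Mul(493, Pow(515, -1)) = Mul(493, Rational(1, 515)) = Rational(493, 515)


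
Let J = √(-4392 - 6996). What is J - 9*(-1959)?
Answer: 17631 + 2*I*√2847 ≈ 17631.0 + 106.71*I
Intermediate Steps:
J = 2*I*√2847 (J = √(-11388) = 2*I*√2847 ≈ 106.71*I)
J - 9*(-1959) = 2*I*√2847 - 9*(-1959) = 2*I*√2847 + 17631 = 17631 + 2*I*√2847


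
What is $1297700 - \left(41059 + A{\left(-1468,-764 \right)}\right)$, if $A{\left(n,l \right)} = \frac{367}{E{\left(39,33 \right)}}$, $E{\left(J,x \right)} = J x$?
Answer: $\frac{1617296600}{1287} \approx 1.2566 \cdot 10^{6}$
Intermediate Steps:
$A{\left(n,l \right)} = \frac{367}{1287}$ ($A{\left(n,l \right)} = \frac{367}{39 \cdot 33} = \frac{367}{1287}$)
$1297700 - \left(41059 + A{\left(-1468,-764 \right)}\right) = 1297700 - \frac{52843300}{1287} = \frac{1617296600}{1287}$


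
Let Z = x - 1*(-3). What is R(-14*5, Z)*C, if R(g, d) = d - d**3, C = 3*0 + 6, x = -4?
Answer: 0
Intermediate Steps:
Z = -1 (Z = -4 - 1*(-3) = -4 + 3 = -1)
C = 6 (C = 0 + 6 = 6)
R(-14*5, Z)*C = (-1 - 1*(-1)**3)*6 = (-1 - 1*(-1))*6 = (-1 + 1)*6 = 0*6 = 0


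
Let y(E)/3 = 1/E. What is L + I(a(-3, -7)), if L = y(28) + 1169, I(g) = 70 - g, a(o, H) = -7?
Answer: 34891/28 ≈ 1246.1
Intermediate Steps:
y(E) = 3/E
L = 32735/28 (L = 3/28 + 1169 = 32735/28 ≈ 1169.1)
L + I(a(-3, -7)) = 32735/28 + (70 - 1*(-7)) = 32735/28 + (70 + 7) = 32735/28 + 77 = 34891/28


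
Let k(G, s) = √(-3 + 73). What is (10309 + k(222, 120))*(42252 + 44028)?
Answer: 889460520 + 86280*√70 ≈ 8.9018e+8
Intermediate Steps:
k(G, s) = √70
(10309 + k(222, 120))*(42252 + 44028) = (10309 + √70)*(42252 + 44028) = (10309 + √70)*86280 = 889460520 + 86280*√70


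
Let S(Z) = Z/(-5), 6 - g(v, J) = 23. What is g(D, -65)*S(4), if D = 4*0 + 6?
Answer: 68/5 ≈ 13.600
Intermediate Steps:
D = 6 (D = 0 + 6 = 6)
g(v, J) = -17 (g(v, J) = 6 - 1*23 = 6 - 23 = -17)
S(Z) = -Z/5 (S(Z) = Z*(-1/5) = -Z/5)
g(D, -65)*S(4) = -(-17)*4/5 = -17*(-4/5) = 68/5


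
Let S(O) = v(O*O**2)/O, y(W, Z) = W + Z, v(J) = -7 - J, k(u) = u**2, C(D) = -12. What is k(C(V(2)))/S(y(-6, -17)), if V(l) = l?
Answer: -207/760 ≈ -0.27237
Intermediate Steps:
S(O) = (-7 - O**3)/O (S(O) = (-7 - O*O**2)/O = (-7 - O**3)/O)
k(C(V(2)))/S(y(-6, -17)) = (-12)**2/(((-7 - (-6 - 17)**3)/(-6 - 17))) = 144/(((-7 - 1*(-23)**3)/(-23))) = 144/((-(-7 - 1*(-12167))/23)) = 144/((-(-7 + 12167)/23)) = 144/((-1/23*12160)) = 144/(-12160/23) = 144*(-23/12160) = -207/760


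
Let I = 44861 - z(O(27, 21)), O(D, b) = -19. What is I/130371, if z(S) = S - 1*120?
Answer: 15000/43457 ≈ 0.34517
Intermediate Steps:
z(S) = -120 + S (z(S) = S - 120 = -120 + S)
I = 45000 (I = 44861 - (-120 - 19) = 44861 - 1*(-139) = 44861 + 139 = 45000)
I/130371 = 45000/130371 = 45000*(1/130371) = 15000/43457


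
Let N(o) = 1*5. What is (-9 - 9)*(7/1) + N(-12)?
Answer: -121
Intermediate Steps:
N(o) = 5
(-9 - 9)*(7/1) + N(-12) = (-9 - 9)*(7/1) + 5 = -126 + 5 = -121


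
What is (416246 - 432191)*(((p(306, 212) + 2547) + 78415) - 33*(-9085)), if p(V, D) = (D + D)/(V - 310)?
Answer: -6069639645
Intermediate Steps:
p(V, D) = 2*D/(-310 + V) (p(V, D) = (2*D)/(-310 + V) = 2*D/(-310 + V))
(416246 - 432191)*(((p(306, 212) + 2547) + 78415) - 33*(-9085)) = (416246 - 432191)*(((2*212/(-310 + 306) + 2547) + 78415) - 33*(-9085)) = -15945*(((2*212/(-4) + 2547) + 78415) + 299805) = -15945*(((2*212*(-¼) + 2547) + 78415) + 299805) = -15945*(((-106 + 2547) + 78415) + 299805) = -15945*((2441 + 78415) + 299805) = -15945*(80856 + 299805) = -15945*380661 = -6069639645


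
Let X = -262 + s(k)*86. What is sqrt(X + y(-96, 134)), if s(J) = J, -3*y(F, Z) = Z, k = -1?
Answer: I*sqrt(3534)/3 ≈ 19.816*I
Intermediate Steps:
y(F, Z) = -Z/3
X = -348 (X = -262 - 1*86 = -262 - 86 = -348)
sqrt(X + y(-96, 134)) = sqrt(-348 - 1/3*134) = sqrt(-348 - 134/3) = sqrt(-1178/3) = I*sqrt(3534)/3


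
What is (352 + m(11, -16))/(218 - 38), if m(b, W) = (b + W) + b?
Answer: 179/90 ≈ 1.9889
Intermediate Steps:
m(b, W) = W + 2*b (m(b, W) = (W + b) + b = W + 2*b)
(352 + m(11, -16))/(218 - 38) = (352 + (-16 + 2*11))/(218 - 38) = (352 + (-16 + 22))/180 = (352 + 6)*(1/180) = 358*(1/180) = 179/90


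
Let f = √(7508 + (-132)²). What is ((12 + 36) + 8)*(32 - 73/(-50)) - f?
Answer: 46844/25 - 2*√6233 ≈ 1715.9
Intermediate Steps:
f = 2*√6233 (f = √(7508 + 17424) = √24932 = 2*√6233 ≈ 157.90)
((12 + 36) + 8)*(32 - 73/(-50)) - f = ((12 + 36) + 8)*(32 - 73/(-50)) - 2*√6233 = (48 + 8)*(32 - 73*(-1/50)) - 2*√6233 = 56*(32 + 73/50) - 2*√6233 = 56*(1673/50) - 2*√6233 = 46844/25 - 2*√6233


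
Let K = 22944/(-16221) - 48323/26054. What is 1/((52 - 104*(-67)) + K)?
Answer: 140873978/988474782107 ≈ 0.00014252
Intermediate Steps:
K = -460543453/140873978 (K = 22944*(-1/16221) - 48323*1/26054 = -7648/5407 - 48323/26054 = -460543453/140873978 ≈ -3.2692)
1/((52 - 104*(-67)) + K) = 1/((52 - 104*(-67)) - 460543453/140873978) = 1/((52 + 6968) - 460543453/140873978) = 1/(7020 - 460543453/140873978) = 1/(988474782107/140873978) = 140873978/988474782107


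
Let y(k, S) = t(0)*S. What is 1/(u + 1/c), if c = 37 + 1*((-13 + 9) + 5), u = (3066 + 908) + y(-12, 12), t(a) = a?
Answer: 38/151013 ≈ 0.00025163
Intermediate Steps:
y(k, S) = 0 (y(k, S) = 0*S = 0)
u = 3974 (u = (3066 + 908) + 0 = 3974 + 0 = 3974)
c = 38 (c = 37 + 1*(-4 + 5) = 37 + 1*1 = 37 + 1 = 38)
1/(u + 1/c) = 1/(3974 + 1/38) = 1/(151013/38) = 38/151013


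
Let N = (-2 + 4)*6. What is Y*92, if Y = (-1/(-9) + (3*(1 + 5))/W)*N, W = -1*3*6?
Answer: -2944/3 ≈ -981.33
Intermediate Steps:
W = -18 (W = -3*6 = -18)
N = 12 (N = 2*6 = 12)
Y = -32/3 (Y = (-1/(-9) + (3*(1 + 5))/(-18))*12 = (-1*(-1/9) + (3*6)*(-1/18))*12 = (1/9 + 18*(-1/18))*12 = (1/9 - 1)*12 = -8/9*12 = -32/3 ≈ -10.667)
Y*92 = -32/3*92 = -2944/3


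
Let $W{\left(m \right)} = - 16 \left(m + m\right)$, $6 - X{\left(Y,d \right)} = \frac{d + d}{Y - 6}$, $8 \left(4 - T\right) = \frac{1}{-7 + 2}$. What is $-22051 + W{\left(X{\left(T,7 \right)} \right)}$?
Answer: $- \frac{1775117}{79} \approx -22470.0$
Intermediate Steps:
$T = \frac{161}{40}$ ($T = 4 - \frac{1}{8 \left(-7 + 2\right)} = 4 - \frac{1}{8 \left(-5\right)} = 4 - - \frac{1}{40} = 4 + \frac{1}{40} = \frac{161}{40} \approx 4.025$)
$X{\left(Y,d \right)} = 6 - \frac{2 d}{-6 + Y}$ ($X{\left(Y,d \right)} = 6 - \frac{d + d}{Y - 6} = 6 - \frac{2 d}{-6 + Y}$)
$W{\left(m \right)} = - 32 m$ ($W{\left(m \right)} = - 16 \cdot 2 m = - 32 m$)
$-22051 + W{\left(X{\left(T,7 \right)} \right)} = -22051 - 32 \frac{2 \left(-18 - 7 + 3 \cdot \frac{161}{40}\right)}{-6 + \frac{161}{40}} = -22051 - 32 \frac{2 \left(-18 - 7 + \frac{483}{40}\right)}{- \frac{79}{40}} = -22051 - 32 \cdot 2 \left(- \frac{40}{79}\right) \left(- \frac{517}{40}\right) = -22051 - \frac{33088}{79} = - \frac{1775117}{79}$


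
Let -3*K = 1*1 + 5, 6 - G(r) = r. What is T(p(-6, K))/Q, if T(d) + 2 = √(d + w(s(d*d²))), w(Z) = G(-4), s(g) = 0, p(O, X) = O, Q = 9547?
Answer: 0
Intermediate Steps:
G(r) = 6 - r
K = -2 (K = -(1*1 + 5)/3 = -(1 + 5)/3 = -⅓*6 = -2)
w(Z) = 10 (w(Z) = 6 - 1*(-4) = 6 + 4 = 10)
T(d) = -2 + √(10 + d) (T(d) = -2 + √(d + 10) = -2 + √(10 + d))
T(p(-6, K))/Q = (-2 + √(10 - 6))/9547 = (-2 + √4)*(1/9547) = (-2 + 2)*(1/9547) = 0*(1/9547) = 0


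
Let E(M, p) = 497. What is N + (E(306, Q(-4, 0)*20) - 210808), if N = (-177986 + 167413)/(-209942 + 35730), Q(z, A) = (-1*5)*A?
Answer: -377718447/1796 ≈ -2.1031e+5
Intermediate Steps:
Q(z, A) = -5*A
N = 109/1796 (N = -10573/(-174212) = -10573*(-1/174212) = 109/1796 ≈ 0.060690)
N + (E(306, Q(-4, 0)*20) - 210808) = 109/1796 + (497 - 210808) = 109/1796 - 210311 = -377718447/1796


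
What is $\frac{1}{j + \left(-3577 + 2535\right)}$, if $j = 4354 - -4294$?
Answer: $\frac{1}{7606} \approx 0.00013148$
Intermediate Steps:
$j = 8648$ ($j = 4354 + 4294 = 8648$)
$\frac{1}{j + \left(-3577 + 2535\right)} = \frac{1}{8648 + \left(-3577 + 2535\right)} = \frac{1}{8648 - 1042} = \frac{1}{7606}$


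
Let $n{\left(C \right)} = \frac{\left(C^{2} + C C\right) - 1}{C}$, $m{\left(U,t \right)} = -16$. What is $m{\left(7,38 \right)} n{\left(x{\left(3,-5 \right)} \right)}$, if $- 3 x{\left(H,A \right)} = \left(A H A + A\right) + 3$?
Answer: $\frac{170384}{219} \approx 778.01$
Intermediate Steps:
$x{\left(H,A \right)} = -1 - \frac{A}{3} - \frac{H A^{2}}{3}$ ($x{\left(H,A \right)} = - \frac{\left(A H A + A\right) + 3}{3} = - \frac{\left(H A^{2} + A\right) + 3}{3} = - \frac{\left(A + H A^{2}\right) + 3}{3} = - \frac{3 + A + H A^{2}}{3} = -1 - \frac{A}{3} - \frac{H A^{2}}{3}$)
$n{\left(C \right)} = \frac{-1 + 2 C^{2}}{C}$ ($n{\left(C \right)} = \frac{\left(C^{2} + C^{2}\right) - 1}{C} = \frac{2 C^{2} - 1}{C} = \frac{-1 + 2 C^{2}}{C}$)
$m{\left(7,38 \right)} n{\left(x{\left(3,-5 \right)} \right)} = - 16 \left(- \frac{1}{-1 - - \frac{5}{3} - 1 \left(-5\right)^{2}} + 2 \left(-1 - - \frac{5}{3} - 1 \left(-5\right)^{2}\right)\right) = - 16 \left(- \frac{1}{-1 + \frac{5}{3} - 1 \cdot 25} + 2 \left(-1 + \frac{5}{3} - 1 \cdot 25\right)\right) = - 16 \left(- \frac{1}{-1 + \frac{5}{3} - 25} + 2 \left(-1 + \frac{5}{3} - 25\right)\right) = - 16 \left(- \frac{1}{- \frac{73}{3}} + 2 \left(- \frac{73}{3}\right)\right) = - 16 \left(\left(-1\right) \left(- \frac{3}{73}\right) - \frac{146}{3}\right) = - 16 \left(\frac{3}{73} - \frac{146}{3}\right) = \left(-16\right) \left(- \frac{10649}{219}\right) = \frac{170384}{219}$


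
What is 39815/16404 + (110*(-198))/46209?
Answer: 494177405/252670812 ≈ 1.9558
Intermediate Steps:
39815/16404 + (110*(-198))/46209 = 39815*(1/16404) - 21780*1/46209 = 39815/16404 - 7260/15403 = 494177405/252670812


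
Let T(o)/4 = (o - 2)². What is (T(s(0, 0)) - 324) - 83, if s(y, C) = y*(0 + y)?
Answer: -391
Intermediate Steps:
s(y, C) = y² (s(y, C) = y*y = y²)
T(o) = 4*(-2 + o)² (T(o) = 4*(o - 2)² = 4*(-2 + o)²)
(T(s(0, 0)) - 324) - 83 = (4*(-2 + 0²)² - 324) - 83 = (4*(-2 + 0)² - 324) - 83 = (4*(-2)² - 324) - 83 = (4*4 - 324) - 83 = (16 - 324) - 83 = -308 - 83 = -391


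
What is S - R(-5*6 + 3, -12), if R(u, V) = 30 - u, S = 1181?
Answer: 1124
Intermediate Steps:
S - R(-5*6 + 3, -12) = 1181 - (30 - (-5*6 + 3)) = 1181 - (30 - (-30 + 3)) = 1181 - (30 - 1*(-27)) = 1181 - (30 + 27) = 1181 - 1*57 = 1181 - 57 = 1124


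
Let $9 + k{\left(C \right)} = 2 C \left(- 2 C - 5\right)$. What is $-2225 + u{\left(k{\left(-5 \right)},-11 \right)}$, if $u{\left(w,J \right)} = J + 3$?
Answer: $-2233$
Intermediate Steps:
$k{\left(C \right)} = -9 + 2 C \left(-5 - 2 C\right)$ ($k{\left(C \right)} = -9 + 2 C \left(- 2 C - 5\right) = -9 + 2 C \left(-5 - 2 C\right)$)
$u{\left(w,J \right)} = 3 + J$
$-2225 + u{\left(k{\left(-5 \right)},-11 \right)} = -2225 + \left(3 - 11\right) = -2225 - 8 = -2233$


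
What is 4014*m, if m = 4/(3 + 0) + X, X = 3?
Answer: 17394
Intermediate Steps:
m = 13/3 (m = 4/(3 + 0) + 3 = 4/3 + 3 = 13/3 ≈ 4.3333)
4014*m = 4014*(13/3) = 17394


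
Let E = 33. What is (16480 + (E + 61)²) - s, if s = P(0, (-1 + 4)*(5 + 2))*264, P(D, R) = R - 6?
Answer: 21356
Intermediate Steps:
P(D, R) = -6 + R
s = 3960 (s = (-6 + (-1 + 4)*(5 + 2))*264 = (-6 + 3*7)*264 = (-6 + 21)*264 = 15*264 = 3960)
(16480 + (E + 61)²) - s = (16480 + (33 + 61)²) - 1*3960 = (16480 + 94²) - 3960 = (16480 + 8836) - 3960 = 25316 - 3960 = 21356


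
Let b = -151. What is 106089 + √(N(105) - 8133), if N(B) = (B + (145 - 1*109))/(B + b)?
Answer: 106089 + I*√17215914/46 ≈ 1.0609e+5 + 90.2*I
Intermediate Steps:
N(B) = (36 + B)/(-151 + B) (N(B) = (B + (145 - 1*109))/(B - 151) = (B + (145 - 109))/(-151 + B) = (B + 36)/(-151 + B) = (36 + B)/(-151 + B))
106089 + √(N(105) - 8133) = 106089 + √((36 + 105)/(-151 + 105) - 8133) = 106089 + √(141/(-46) - 8133) = 106089 + √(-1/46*141 - 8133) = 106089 + √(-141/46 - 8133) = 106089 + √(-374259/46) = 106089 + I*√17215914/46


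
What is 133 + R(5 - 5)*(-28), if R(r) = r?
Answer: 133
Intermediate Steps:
133 + R(5 - 5)*(-28) = 133 + (5 - 5)*(-28) = 133 + 0*(-28) = 133 + 0 = 133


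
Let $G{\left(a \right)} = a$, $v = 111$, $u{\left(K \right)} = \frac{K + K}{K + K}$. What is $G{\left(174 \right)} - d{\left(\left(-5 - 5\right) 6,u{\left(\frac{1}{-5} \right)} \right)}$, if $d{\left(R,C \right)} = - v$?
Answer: $285$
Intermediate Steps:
$u{\left(K \right)} = 1$ ($u{\left(K \right)} = \frac{2 K}{2 K} = 2 K \frac{1}{2 K} = 1$)
$d{\left(R,C \right)} = -111$ ($d{\left(R,C \right)} = \left(-1\right) 111 = -111$)
$G{\left(174 \right)} - d{\left(\left(-5 - 5\right) 6,u{\left(\frac{1}{-5} \right)} \right)} = 174 - -111 = 174 + 111 = 285$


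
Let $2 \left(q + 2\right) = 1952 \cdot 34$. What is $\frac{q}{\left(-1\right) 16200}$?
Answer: $- \frac{16591}{8100} \approx -2.0483$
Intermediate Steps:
$q = 33182$ ($q = -2 + \frac{1952 \cdot 34}{2} = -2 + \frac{1}{2} \cdot 66368 = -2 + 33184 = 33182$)
$\frac{q}{\left(-1\right) 16200} = \frac{33182}{\left(-1\right) 16200} = \frac{33182}{-16200} = 33182 \left(- \frac{1}{16200}\right) = - \frac{16591}{8100}$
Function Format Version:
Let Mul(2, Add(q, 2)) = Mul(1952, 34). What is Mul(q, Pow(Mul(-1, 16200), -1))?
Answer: Rational(-16591, 8100) ≈ -2.0483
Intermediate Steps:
q = 33182 (q = Add(-2, Mul(Rational(1, 2), Mul(1952, 34))) = Add(-2, Mul(Rational(1, 2), 66368)) = Add(-2, 33184) = 33182)
Mul(q, Pow(Mul(-1, 16200), -1)) = Mul(33182, Pow(Mul(-1, 16200), -1)) = Mul(33182, Pow(-16200, -1)) = Mul(33182, Rational(-1, 16200)) = Rational(-16591, 8100)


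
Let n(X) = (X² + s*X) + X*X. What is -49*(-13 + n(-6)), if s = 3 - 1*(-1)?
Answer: -1715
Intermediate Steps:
s = 4 (s = 3 + 1 = 4)
n(X) = 2*X² + 4*X (n(X) = (X² + 4*X) + X*X = (X² + 4*X) + X² = 2*X² + 4*X)
-49*(-13 + n(-6)) = -49*(-13 + 2*(-6)*(2 - 6)) = -49*(-13 + 2*(-6)*(-4)) = -49*(-13 + 48) = -49*35 = -1715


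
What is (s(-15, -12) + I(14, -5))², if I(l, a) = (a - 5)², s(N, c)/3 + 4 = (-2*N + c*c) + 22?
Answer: 456976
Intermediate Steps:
s(N, c) = 54 - 6*N + 3*c² (s(N, c) = -12 + 3*((-2*N + c*c) + 22) = -12 + 3*((-2*N + c²) + 22) = -12 + 3*((c² - 2*N) + 22) = -12 + 3*(22 + c² - 2*N) = -12 + (66 - 6*N + 3*c²) = 54 - 6*N + 3*c²)
I(l, a) = (-5 + a)²
(s(-15, -12) + I(14, -5))² = ((54 - 6*(-15) + 3*(-12)²) + (-5 - 5)²)² = ((54 + 90 + 3*144) + (-10)²)² = ((54 + 90 + 432) + 100)² = (576 + 100)² = 676² = 456976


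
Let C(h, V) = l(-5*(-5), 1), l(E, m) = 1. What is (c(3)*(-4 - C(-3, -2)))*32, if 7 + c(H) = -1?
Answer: 1280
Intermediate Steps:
c(H) = -8 (c(H) = -7 - 1 = -8)
C(h, V) = 1
(c(3)*(-4 - C(-3, -2)))*32 = -8*(-4 - 1*1)*32 = -8*(-4 - 1)*32 = -8*(-5)*32 = 40*32 = 1280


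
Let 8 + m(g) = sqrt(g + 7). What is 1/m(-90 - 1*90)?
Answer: -8/237 - I*sqrt(173)/237 ≈ -0.033755 - 0.055498*I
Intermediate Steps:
m(g) = -8 + sqrt(7 + g) (m(g) = -8 + sqrt(g + 7) = -8 + sqrt(7 + g))
1/m(-90 - 1*90) = 1/(-8 + sqrt(7 + (-90 - 1*90))) = 1/(-8 + sqrt(7 + (-90 - 90))) = 1/(-8 + sqrt(7 - 180)) = 1/(-8 + sqrt(-173)) = 1/(-8 + I*sqrt(173))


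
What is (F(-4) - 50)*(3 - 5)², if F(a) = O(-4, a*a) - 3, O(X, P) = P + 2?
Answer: -140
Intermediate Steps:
O(X, P) = 2 + P
F(a) = -1 + a² (F(a) = (2 + a*a) - 3 = (2 + a²) - 3 = -1 + a²)
(F(-4) - 50)*(3 - 5)² = ((-1 + (-4)²) - 50)*(3 - 5)² = ((-1 + 16) - 50)*(-2)² = (15 - 50)*4 = -35*4 = -140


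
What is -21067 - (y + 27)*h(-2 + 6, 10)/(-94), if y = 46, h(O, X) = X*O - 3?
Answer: -1977597/94 ≈ -21038.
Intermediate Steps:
h(O, X) = -3 + O*X (h(O, X) = O*X - 3 = -3 + O*X)
-21067 - (y + 27)*h(-2 + 6, 10)/(-94) = -21067 - (46 + 27)*(-3 + (-2 + 6)*10)/(-94) = -21067 - 73*(-3 + 4*10)*(-1/94) = -21067 - 73*(-3 + 40)*(-1/94) = -21067 - 73*37*(-1/94) = -21067 - 73*(-37)/94 = -21067 - 1*(-2701/94) = -21067 + 2701/94 = -1977597/94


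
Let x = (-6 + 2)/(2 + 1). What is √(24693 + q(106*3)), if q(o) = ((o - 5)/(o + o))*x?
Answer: 2*√156061786/159 ≈ 157.14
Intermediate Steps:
x = -4/3 ≈ -1.3333
q(o) = -2*(-5 + o)/(3*o) (q(o) = ((o - 5)/(o + o))*(-4/3) = ((-5 + o)/((2*o)))*(-4/3) = ((-5 + o)*(1/(2*o)))*(-4/3) = ((-5 + o)/(2*o))*(-4/3) = -2*(-5 + o)/(3*o))
√(24693 + q(106*3)) = √(24693 + 2*(5 - 106*3)/(3*((106*3)))) = √(24693 + (⅔)*(5 - 1*318)/318) = √(24693 + (⅔)*(1/318)*(5 - 318)) = √(24693 + (⅔)*(1/318)*(-313)) = √(24693 - 313/477) = √(11778248/477) = 2*√156061786/159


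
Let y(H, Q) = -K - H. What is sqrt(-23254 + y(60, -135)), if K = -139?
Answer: 15*I*sqrt(103) ≈ 152.23*I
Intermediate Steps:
y(H, Q) = 139 - H (y(H, Q) = -1*(-139) - H = 139 - H)
sqrt(-23254 + y(60, -135)) = sqrt(-23254 + (139 - 1*60)) = sqrt(-23254 + (139 - 60)) = sqrt(-23254 + 79) = sqrt(-23175) = 15*I*sqrt(103)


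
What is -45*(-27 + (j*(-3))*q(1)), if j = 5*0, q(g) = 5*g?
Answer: 1215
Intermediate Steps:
j = 0
-45*(-27 + (j*(-3))*q(1)) = -45*(-27 + (0*(-3))*(5*1)) = -45*(-27 + 0*5) = -45*(-27 + 0) = -45*(-27) = 1215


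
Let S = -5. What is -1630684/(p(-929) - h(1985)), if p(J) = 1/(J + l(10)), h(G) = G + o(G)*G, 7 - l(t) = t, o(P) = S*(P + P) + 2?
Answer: -1519797488/36717346939 ≈ -0.041392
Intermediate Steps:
o(P) = 2 - 10*P (o(P) = -5*(P + P) + 2 = -10*P + 2 = 2 - 10*P)
l(t) = 7 - t
h(G) = G + G*(2 - 10*G) (h(G) = G + (2 - 10*G)*G = G + G*(2 - 10*G))
p(J) = 1/(-3 + J) (p(J) = 1/(J + (7 - 1*10)) = 1/(J + (7 - 10)) = 1/(J - 3) = 1/(-3 + J))
-1630684/(p(-929) - h(1985)) = -1630684/(1/(-3 - 929) - 1985*(3 - 10*1985)) = -1630684/(1/(-932) - 1985*(3 - 19850)) = -1630684/(-1/932 - 1985*(-19847)) = -1630684/(-1/932 - 1*(-39396295)) = -1630684/(-1/932 + 39396295) = -1630684/36717346939/932 = -1630684*932/36717346939 = -1519797488/36717346939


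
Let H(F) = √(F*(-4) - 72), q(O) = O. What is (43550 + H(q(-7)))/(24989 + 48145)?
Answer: 21775/36567 + I*√11/36567 ≈ 0.59548 + 9.07e-5*I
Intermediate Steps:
H(F) = √(-72 - 4*F) (H(F) = √(-4*F - 72) = √(-72 - 4*F))
(43550 + H(q(-7)))/(24989 + 48145) = (43550 + 2*√(-18 - 1*(-7)))/(24989 + 48145) = (43550 + 2*√(-18 + 7))/73134 = (43550 + 2*√(-11))*(1/73134) = (43550 + 2*(I*√11))*(1/73134) = (43550 + 2*I*√11)*(1/73134) = 21775/36567 + I*√11/36567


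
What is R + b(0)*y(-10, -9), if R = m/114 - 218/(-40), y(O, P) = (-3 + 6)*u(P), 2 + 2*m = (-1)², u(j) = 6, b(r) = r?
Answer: 1552/285 ≈ 5.4456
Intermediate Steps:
m = -½ (m = -1 + (½)*(-1)² = -1 + (½)*1 = -1 + ½ = -½ ≈ -0.50000)
y(O, P) = 18 (y(O, P) = (-3 + 6)*6 = 3*6 = 18)
R = 1552/285 (R = -½/114 - 218/(-40) = -½*1/114 - 218*(-1/40) = -1/228 + 109/20 = 1552/285 ≈ 5.4456)
R + b(0)*y(-10, -9) = 1552/285 + 0*18 = 1552/285 + 0 = 1552/285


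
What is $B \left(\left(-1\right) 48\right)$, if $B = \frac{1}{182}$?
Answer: $- \frac{24}{91} \approx -0.26374$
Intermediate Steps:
$B = \frac{1}{182} \approx 0.0054945$
$B \left(\left(-1\right) 48\right) = \frac{\left(-1\right) 48}{182} = \frac{1}{182} \left(-48\right) = - \frac{24}{91}$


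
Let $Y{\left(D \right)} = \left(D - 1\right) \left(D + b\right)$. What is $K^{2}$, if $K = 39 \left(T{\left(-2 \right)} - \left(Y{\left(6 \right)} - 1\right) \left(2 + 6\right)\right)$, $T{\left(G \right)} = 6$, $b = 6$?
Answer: $330294276$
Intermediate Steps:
$Y{\left(D \right)} = \left(-1 + D\right) \left(6 + D\right)$ ($Y{\left(D \right)} = \left(D - 1\right) \left(D + 6\right) = \left(-1 + D\right) \left(6 + D\right)$)
$K = -18174$ ($K = 39 \left(6 - \left(\left(-6 + 6^{2} + 5 \cdot 6\right) - 1\right) \left(2 + 6\right)\right) = 39 \left(6 - \left(\left(-6 + 36 + 30\right) - 1\right) 8\right) = 39 \left(6 - \left(60 - 1\right) 8\right) = 39 \left(6 - 59 \cdot 8\right) = 39 \left(6 - 472\right) = 39 \left(-466\right) = -18174$)
$K^{2} = \left(-18174\right)^{2} = 330294276$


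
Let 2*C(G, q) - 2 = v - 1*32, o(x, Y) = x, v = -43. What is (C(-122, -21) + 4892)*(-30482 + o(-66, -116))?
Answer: -148325814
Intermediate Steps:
C(G, q) = -73/2 (C(G, q) = 1 + (-43 - 1*32)/2 = 1 + (-43 - 32)/2 = 1 + (½)*(-75) = 1 - 75/2 = -73/2)
(C(-122, -21) + 4892)*(-30482 + o(-66, -116)) = (-73/2 + 4892)*(-30482 - 66) = (9711/2)*(-30548) = -148325814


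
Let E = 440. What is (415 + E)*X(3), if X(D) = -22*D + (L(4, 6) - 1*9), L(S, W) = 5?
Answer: -59850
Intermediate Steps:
X(D) = -4 - 22*D (X(D) = -22*D + (5 - 1*9) = -22*D + (5 - 9) = -22*D - 4 = -4 - 22*D)
(415 + E)*X(3) = (415 + 440)*(-4 - 22*3) = 855*(-4 - 66) = 855*(-70) = -59850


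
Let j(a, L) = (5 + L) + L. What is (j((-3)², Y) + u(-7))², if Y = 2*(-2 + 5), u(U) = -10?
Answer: 49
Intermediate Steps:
Y = 6 (Y = 2*3 = 6)
j(a, L) = 5 + 2*L
(j((-3)², Y) + u(-7))² = ((5 + 2*6) - 10)² = ((5 + 12) - 10)² = (17 - 10)² = 7² = 49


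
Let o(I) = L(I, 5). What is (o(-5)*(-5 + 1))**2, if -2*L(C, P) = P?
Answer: 100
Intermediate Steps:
L(C, P) = -P/2
o(I) = -5/2 (o(I) = -1/2*5 = -5/2)
(o(-5)*(-5 + 1))**2 = (-5*(-5 + 1)/2)**2 = (-5/2*(-4))**2 = 10**2 = 100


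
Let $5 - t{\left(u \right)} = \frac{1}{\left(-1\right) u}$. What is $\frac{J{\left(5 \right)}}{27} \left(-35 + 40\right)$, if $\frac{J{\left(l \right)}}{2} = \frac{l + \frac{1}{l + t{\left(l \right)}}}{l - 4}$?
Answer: $\frac{2600}{1377} \approx 1.8882$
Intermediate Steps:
$t{\left(u \right)} = 5 + \frac{1}{u}$ ($t{\left(u \right)} = 5 - \frac{1}{\left(-1\right) u} = 5 - - \frac{1}{u} = 5 + \frac{1}{u}$)
$J{\left(l \right)} = \frac{2 \left(l + \frac{1}{5 + l + \frac{1}{l}}\right)}{-4 + l}$ ($J{\left(l \right)} = 2 \frac{l + \frac{1}{l + \left(5 + \frac{1}{l}\right)}}{l - 4} = 2 \frac{l + \frac{1}{5 + l + \frac{1}{l}}}{-4 + l} = \frac{2 \left(l + \frac{1}{5 + l + \frac{1}{l}}\right)}{-4 + l}$)
$\frac{J{\left(5 \right)}}{27} \left(-35 + 40\right) = \frac{2 \cdot 5 \frac{1}{-4 + 5^{2} + 5^{3} - 95} \left(2 + 5^{2} + 5 \cdot 5\right)}{27} \left(-35 + 40\right) = 2 \cdot 5 \frac{1}{-4 + 25 + 125 - 95} \left(2 + 25 + 25\right) \frac{1}{27} \cdot 5 = 2 \cdot 5 \cdot \frac{1}{51} \cdot 52 \cdot \frac{1}{27} \cdot 5 = \frac{520}{51} \cdot \frac{1}{27} \cdot 5 = \frac{520}{1377} \cdot 5 = \frac{2600}{1377}$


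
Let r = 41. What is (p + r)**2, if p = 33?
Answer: 5476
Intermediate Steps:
(p + r)**2 = (33 + 41)**2 = 74**2 = 5476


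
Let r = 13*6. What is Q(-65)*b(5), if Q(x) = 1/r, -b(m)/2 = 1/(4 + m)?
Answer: -1/351 ≈ -0.0028490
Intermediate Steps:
r = 78
b(m) = -2/(4 + m)
Q(x) = 1/78
Q(-65)*b(5) = (-2/(4 + 5))/78 = (-2/9)/78 = (-2*⅑)/78 = (1/78)*(-2/9) = -1/351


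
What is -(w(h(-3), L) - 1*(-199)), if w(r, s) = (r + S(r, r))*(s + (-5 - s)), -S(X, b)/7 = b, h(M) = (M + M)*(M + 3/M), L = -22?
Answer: -919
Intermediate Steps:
h(M) = 2*M*(M + 3/M) (h(M) = (2*M)*(M + 3/M) = 2*M*(M + 3/M))
S(X, b) = -7*b
w(r, s) = 30*r (w(r, s) = (r - 7*r)*(s + (-5 - s)) = -6*r*(-5) = 30*r)
-(w(h(-3), L) - 1*(-199)) = -(30*(6 + 2*(-3)**2) - 1*(-199)) = -(30*(6 + 2*9) + 199) = -(30*(6 + 18) + 199) = -(30*24 + 199) = -(720 + 199) = -1*919 = -919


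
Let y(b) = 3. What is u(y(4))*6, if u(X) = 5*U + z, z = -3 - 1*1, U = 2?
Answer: 36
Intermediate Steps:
z = -4 (z = -3 - 1 = -4)
u(X) = 6 (u(X) = 5*2 - 4 = 10 - 4 = 6)
u(y(4))*6 = 6*6 = 36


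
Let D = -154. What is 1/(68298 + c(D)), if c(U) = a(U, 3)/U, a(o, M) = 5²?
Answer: 154/10517867 ≈ 1.4642e-5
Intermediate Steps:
a(o, M) = 25
c(U) = 25/U
1/(68298 + c(D)) = 1/(68298 + 25/(-154)) = 1/(68298 + 25*(-1/154)) = 1/(68298 - 25/154) = 1/(10517867/154) = 154/10517867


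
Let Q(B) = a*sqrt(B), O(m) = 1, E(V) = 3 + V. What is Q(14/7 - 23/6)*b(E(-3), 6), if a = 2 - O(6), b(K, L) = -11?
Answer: -11*I*sqrt(66)/6 ≈ -14.894*I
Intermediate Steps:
a = 1 (a = 2 - 1*1 = 2 - 1 = 1)
Q(B) = sqrt(B) (Q(B) = 1*sqrt(B) = sqrt(B))
Q(14/7 - 23/6)*b(E(-3), 6) = sqrt(14/7 - 23/6)*(-11) = sqrt(14*(1/7) - 23*1/6)*(-11) = sqrt(2 - 23/6)*(-11) = sqrt(-11/6)*(-11) = (I*sqrt(66)/6)*(-11) = -11*I*sqrt(66)/6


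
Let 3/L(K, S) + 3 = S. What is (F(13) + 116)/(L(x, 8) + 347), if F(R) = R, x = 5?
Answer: 645/1738 ≈ 0.37112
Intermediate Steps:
L(K, S) = 3/(-3 + S)
(F(13) + 116)/(L(x, 8) + 347) = (13 + 116)/(3/(-3 + 8) + 347) = 129/(3/5 + 347) = 129/(3*(⅕) + 347) = 129/(⅗ + 347) = 129/(1738/5) = 129*(5/1738) = 645/1738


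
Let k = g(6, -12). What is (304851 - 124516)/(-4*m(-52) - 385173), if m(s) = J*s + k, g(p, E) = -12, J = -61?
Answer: -180335/397813 ≈ -0.45332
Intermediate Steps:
k = -12
m(s) = -12 - 61*s (m(s) = -61*s - 12 = -12 - 61*s)
(304851 - 124516)/(-4*m(-52) - 385173) = (304851 - 124516)/(-4*(-12 - 61*(-52)) - 385173) = 180335/(-4*(-12 + 3172) - 385173) = 180335/(-4*3160 - 385173) = 180335/(-12640 - 385173) = 180335/(-397813) = 180335*(-1/397813) = -180335/397813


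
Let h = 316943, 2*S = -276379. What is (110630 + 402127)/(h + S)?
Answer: 37982/13241 ≈ 2.8685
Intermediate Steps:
S = -276379/2 (S = (1/2)*(-276379) = -276379/2 ≈ -1.3819e+5)
(110630 + 402127)/(h + S) = (110630 + 402127)/(316943 - 276379/2) = 512757/(357507/2) = 512757*(2/357507) = 37982/13241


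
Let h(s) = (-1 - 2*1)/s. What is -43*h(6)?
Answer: 43/2 ≈ 21.500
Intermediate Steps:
h(s) = -3/s (h(s) = (-1 - 2)/s = -3/s)
-43*h(6) = -(-129)/6 = -43*(-½) = 43/2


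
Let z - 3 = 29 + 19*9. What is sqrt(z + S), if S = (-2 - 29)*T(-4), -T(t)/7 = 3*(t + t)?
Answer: I*sqrt(5005) ≈ 70.746*I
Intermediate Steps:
T(t) = -42*t (T(t) = -21*(t + t) = -21*2*t = -42*t)
z = 203 (z = 3 + (29 + 19*9) = 3 + (29 + 171) = 3 + 200 = 203)
S = -5208 (S = (-2 - 29)*(-42*(-4)) = -31*168 = -5208)
sqrt(z + S) = sqrt(203 - 5208) = sqrt(-5005) = I*sqrt(5005)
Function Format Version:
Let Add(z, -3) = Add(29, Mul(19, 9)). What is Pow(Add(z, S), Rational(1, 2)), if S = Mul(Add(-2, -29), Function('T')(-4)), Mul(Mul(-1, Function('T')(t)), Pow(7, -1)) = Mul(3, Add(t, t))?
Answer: Mul(I, Pow(5005, Rational(1, 2))) ≈ Mul(70.746, I)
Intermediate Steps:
Function('T')(t) = Mul(-42, t) (Function('T')(t) = Mul(-7, Mul(3, Add(t, t))) = Mul(-7, Mul(3, Mul(2, t))) = Mul(-7, Mul(6, t)) = Mul(-42, t))
z = 203 (z = Add(3, Add(29, Mul(19, 9))) = Add(3, Add(29, 171)) = Add(3, 200) = 203)
S = -5208 (S = Mul(Add(-2, -29), Mul(-42, -4)) = Mul(-31, 168) = -5208)
Pow(Add(z, S), Rational(1, 2)) = Pow(Add(203, -5208), Rational(1, 2)) = Pow(-5005, Rational(1, 2)) = Mul(I, Pow(5005, Rational(1, 2)))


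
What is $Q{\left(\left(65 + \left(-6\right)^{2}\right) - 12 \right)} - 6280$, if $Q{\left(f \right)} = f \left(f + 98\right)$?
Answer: $10363$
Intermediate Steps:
$Q{\left(f \right)} = f \left(98 + f\right)$
$Q{\left(\left(65 + \left(-6\right)^{2}\right) - 12 \right)} - 6280 = \left(\left(65 + \left(-6\right)^{2}\right) - 12\right) \left(98 + \left(\left(65 + \left(-6\right)^{2}\right) - 12\right)\right) - 6280 = \left(\left(65 + 36\right) - 12\right) \left(98 + \left(\left(65 + 36\right) - 12\right)\right) - 6280 = \left(101 - 12\right) \left(98 + \left(101 - 12\right)\right) - 6280 = 89 \left(98 + 89\right) - 6280 = 89 \cdot 187 - 6280 = 16643 - 6280 = 10363$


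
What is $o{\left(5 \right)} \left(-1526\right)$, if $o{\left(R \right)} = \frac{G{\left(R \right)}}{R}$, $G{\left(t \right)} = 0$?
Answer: $0$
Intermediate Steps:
$o{\left(R \right)} = 0$ ($o{\left(R \right)} = \frac{0}{R} = 0$)
$o{\left(5 \right)} \left(-1526\right) = 0 \left(-1526\right) = 0$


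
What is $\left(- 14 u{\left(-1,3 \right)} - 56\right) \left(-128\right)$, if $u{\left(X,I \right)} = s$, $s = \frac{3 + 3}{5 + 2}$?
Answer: $8704$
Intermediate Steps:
$s = \frac{6}{7} \approx 0.85714$
$u{\left(X,I \right)} = \frac{6}{7}$
$\left(- 14 u{\left(-1,3 \right)} - 56\right) \left(-128\right) = \left(\left(-14\right) \frac{6}{7} - 56\right) \left(-128\right) = \left(-12 - 56\right) \left(-128\right) = \left(-68\right) \left(-128\right) = 8704$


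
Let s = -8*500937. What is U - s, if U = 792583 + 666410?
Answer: 5466489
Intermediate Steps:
U = 1458993
s = -4007496
U - s = 1458993 - 1*(-4007496) = 1458993 + 4007496 = 5466489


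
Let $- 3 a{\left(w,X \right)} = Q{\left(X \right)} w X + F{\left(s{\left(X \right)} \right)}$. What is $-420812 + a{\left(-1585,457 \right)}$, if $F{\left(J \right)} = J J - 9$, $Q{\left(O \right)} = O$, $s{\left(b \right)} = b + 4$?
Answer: $109850239$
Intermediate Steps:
$s{\left(b \right)} = 4 + b$
$F{\left(J \right)} = -9 + J^{2}$ ($F{\left(J \right)} = J^{2} - 9 = -9 + J^{2}$)
$a{\left(w,X \right)} = 3 - \frac{\left(4 + X\right)^{2}}{3} - \frac{w X^{2}}{3}$ ($a{\left(w,X \right)} = - \frac{X w X + \left(-9 + \left(4 + X\right)^{2}\right)}{3} = - \frac{w X^{2} + \left(-9 + \left(4 + X\right)^{2}\right)}{3} = - \frac{-9 + \left(4 + X\right)^{2} + w X^{2}}{3} = 3 - \frac{\left(4 + X\right)^{2}}{3} - \frac{w X^{2}}{3}$)
$-420812 + a{\left(-1585,457 \right)} = -420812 - \left(-3 - \frac{331025665}{3} + \frac{\left(4 + 457\right)^{2}}{3}\right) = -420812 - \left(-3 - \frac{331025665}{3} + \frac{212521}{3}\right) = -420812 + \left(3 - \frac{212521}{3} + \frac{331025665}{3}\right) = -420812 + 110271051 = 109850239$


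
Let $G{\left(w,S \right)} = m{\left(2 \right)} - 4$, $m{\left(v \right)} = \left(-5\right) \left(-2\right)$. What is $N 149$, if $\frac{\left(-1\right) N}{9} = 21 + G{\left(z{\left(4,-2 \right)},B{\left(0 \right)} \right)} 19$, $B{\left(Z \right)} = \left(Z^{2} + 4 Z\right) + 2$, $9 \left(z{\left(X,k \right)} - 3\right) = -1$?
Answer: $-181035$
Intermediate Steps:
$z{\left(X,k \right)} = \frac{26}{9}$ ($z{\left(X,k \right)} = 3 + \frac{1}{9} \left(-1\right) = 3 - \frac{1}{9} = \frac{26}{9}$)
$B{\left(Z \right)} = 2 + Z^{2} + 4 Z$
$m{\left(v \right)} = 10$
$G{\left(w,S \right)} = 6$ ($G{\left(w,S \right)} = 10 - 4 = 6$)
$N = -1215$ ($N = - 9 \left(21 + 6 \cdot 19\right) = - 9 \left(21 + 114\right) = \left(-9\right) 135 = -1215$)
$N 149 = \left(-1215\right) 149 = -181035$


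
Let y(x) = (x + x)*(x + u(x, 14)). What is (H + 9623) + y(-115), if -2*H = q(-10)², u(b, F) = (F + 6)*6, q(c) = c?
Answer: 8423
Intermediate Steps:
u(b, F) = 36 + 6*F (u(b, F) = (6 + F)*6 = 36 + 6*F)
y(x) = 2*x*(120 + x) (y(x) = (x + x)*(x + (36 + 6*14)) = (2*x)*(x + (36 + 84)) = (2*x)*(x + 120) = (2*x)*(120 + x) = 2*x*(120 + x))
H = -50 (H = -½*(-10)² = -½*100 = -50)
(H + 9623) + y(-115) = (-50 + 9623) + 2*(-115)*(120 - 115) = 9573 + 2*(-115)*5 = 9573 - 1150 = 8423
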